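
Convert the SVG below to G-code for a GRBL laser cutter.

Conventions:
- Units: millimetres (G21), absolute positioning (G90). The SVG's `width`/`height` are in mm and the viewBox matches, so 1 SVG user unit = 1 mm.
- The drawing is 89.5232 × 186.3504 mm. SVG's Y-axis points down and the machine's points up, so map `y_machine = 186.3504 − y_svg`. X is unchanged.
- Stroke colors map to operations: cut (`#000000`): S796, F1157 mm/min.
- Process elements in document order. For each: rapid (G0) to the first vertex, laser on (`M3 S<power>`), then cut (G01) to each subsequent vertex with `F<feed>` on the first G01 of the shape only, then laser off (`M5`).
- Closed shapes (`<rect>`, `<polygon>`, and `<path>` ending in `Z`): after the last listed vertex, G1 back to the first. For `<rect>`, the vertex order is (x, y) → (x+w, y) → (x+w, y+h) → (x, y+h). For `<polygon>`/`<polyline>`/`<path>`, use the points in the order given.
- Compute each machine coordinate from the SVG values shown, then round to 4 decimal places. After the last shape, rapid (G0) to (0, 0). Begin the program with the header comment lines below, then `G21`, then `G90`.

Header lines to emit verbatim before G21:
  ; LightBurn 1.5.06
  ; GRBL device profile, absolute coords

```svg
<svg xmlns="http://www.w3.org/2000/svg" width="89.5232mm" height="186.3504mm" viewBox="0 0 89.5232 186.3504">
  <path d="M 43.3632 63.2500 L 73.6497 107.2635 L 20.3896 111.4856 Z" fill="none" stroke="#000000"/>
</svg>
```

; LightBurn 1.5.06
; GRBL device profile, absolute coords
G21
G90
G0 X43.3632 Y123.1004
M3 S796
G01 X73.6497 Y79.0869 F1157
G01 X20.3896 Y74.8648
G01 X43.3632 Y123.1004
M5
G0 X0.0000 Y0.0000

Since the viewBox matches the mm dimensions, user units are millimetres directly. The only transform is the Y-flip y_m = 186.3504 − y_svg.

Shape 1 is a regular polygon drawn with `<path>`. Its stroke #000000 means cut at S796, F1157. After flipping Y the toolpath is (43.3632,123.1004) → (73.6497,79.0869) → (20.3896,74.8648) → (43.3632,123.1004), returning to the start.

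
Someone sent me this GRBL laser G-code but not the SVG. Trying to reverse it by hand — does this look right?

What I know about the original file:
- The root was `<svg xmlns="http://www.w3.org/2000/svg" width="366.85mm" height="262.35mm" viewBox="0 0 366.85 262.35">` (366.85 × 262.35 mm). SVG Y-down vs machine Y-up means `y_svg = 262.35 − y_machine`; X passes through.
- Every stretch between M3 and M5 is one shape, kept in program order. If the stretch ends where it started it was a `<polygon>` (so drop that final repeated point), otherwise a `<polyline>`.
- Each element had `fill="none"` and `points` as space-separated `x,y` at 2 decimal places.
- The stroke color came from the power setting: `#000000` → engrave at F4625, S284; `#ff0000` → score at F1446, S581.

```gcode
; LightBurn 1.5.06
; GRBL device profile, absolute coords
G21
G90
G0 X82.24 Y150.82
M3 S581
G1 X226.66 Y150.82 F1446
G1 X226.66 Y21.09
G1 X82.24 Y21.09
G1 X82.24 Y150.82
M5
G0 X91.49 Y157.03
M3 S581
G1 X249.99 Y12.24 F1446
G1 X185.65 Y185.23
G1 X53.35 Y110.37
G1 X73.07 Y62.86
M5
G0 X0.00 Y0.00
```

Each laser-on run becomes one SVG element. Flip Y back into SVG space with y_svg = 262.35 − y_machine. Every run uses S581, so all elements get stroke `#ff0000` (score).

Run 1: The run returns to its start, so emit a `<polygon>` with points (Y-flipped): 82.24,111.53 226.66,111.53 226.66,241.26 82.24,241.26.

Run 2: The run is open, so emit a `<polyline>` with points (Y-flipped): 91.49,105.32 249.99,250.11 185.65,77.12 53.35,151.98 73.07,199.49.

<svg xmlns="http://www.w3.org/2000/svg" width="366.85mm" height="262.35mm" viewBox="0 0 366.85 262.35">
  <polygon points="82.24,111.53 226.66,111.53 226.66,241.26 82.24,241.26" fill="none" stroke="#ff0000"/>
  <polyline points="91.49,105.32 249.99,250.11 185.65,77.12 53.35,151.98 73.07,199.49" fill="none" stroke="#ff0000"/>
</svg>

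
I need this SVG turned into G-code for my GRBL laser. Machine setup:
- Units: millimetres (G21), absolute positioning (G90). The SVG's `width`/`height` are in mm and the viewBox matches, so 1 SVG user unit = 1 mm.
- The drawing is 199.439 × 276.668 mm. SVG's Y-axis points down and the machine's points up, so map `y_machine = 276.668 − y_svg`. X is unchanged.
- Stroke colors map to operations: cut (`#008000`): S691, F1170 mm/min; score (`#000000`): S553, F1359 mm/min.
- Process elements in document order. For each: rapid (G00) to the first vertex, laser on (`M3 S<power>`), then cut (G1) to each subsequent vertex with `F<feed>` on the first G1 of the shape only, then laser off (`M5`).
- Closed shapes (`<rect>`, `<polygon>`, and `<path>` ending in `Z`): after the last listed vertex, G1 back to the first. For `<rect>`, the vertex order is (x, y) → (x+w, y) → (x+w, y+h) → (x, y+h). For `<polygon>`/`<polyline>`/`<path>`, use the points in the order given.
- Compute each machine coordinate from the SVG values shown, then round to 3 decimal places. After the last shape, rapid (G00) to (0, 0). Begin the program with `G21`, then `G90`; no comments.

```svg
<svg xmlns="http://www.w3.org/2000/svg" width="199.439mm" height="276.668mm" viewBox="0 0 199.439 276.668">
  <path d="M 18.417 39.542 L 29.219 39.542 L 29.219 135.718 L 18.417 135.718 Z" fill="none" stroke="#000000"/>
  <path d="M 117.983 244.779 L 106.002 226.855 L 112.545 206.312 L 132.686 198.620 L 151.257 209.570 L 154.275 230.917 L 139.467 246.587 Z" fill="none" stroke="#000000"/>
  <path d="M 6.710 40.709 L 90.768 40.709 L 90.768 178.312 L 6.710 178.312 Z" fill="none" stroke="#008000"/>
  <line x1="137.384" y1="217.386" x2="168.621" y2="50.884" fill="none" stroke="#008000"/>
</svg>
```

G21
G90
G00 X18.417 Y237.126
M3 S553
G1 X29.219 Y237.126 F1359
G1 X29.219 Y140.950
G1 X18.417 Y140.950
G1 X18.417 Y237.126
M5
G00 X117.983 Y31.889
M3 S553
G1 X106.002 Y49.813 F1359
G1 X112.545 Y70.356
G1 X132.686 Y78.048
G1 X151.257 Y67.098
G1 X154.275 Y45.751
G1 X139.467 Y30.081
G1 X117.983 Y31.889
M5
G00 X6.710 Y235.959
M3 S691
G1 X90.768 Y235.959 F1170
G1 X90.768 Y98.356
G1 X6.710 Y98.356
G1 X6.710 Y235.959
M5
G00 X137.384 Y59.282
M3 S691
G1 X168.621 Y225.784 F1170
M5
G00 X0.000 Y0.000

1 u = 1 mm; y_m = 276.668 − y.

[1] `<path>` rectangle, #000000→score S553 F1359: (18.417,237.126) → (29.219,237.126) → (29.219,140.950) → (18.417,140.950) → (18.417,237.126) (closed)

[2] `<path>` regular polygon, #000000→score S553 F1359: (117.983,31.889) → (106.002,49.813) → (112.545,70.356) → (132.686,78.048) → (151.257,67.098) → (154.275,45.751) → (139.467,30.081) → (117.983,31.889) (closed)

[3] `<path>` rectangle, #008000→cut S691 F1170: (6.710,235.959) → (90.768,235.959) → (90.768,98.356) → (6.710,98.356) → (6.710,235.959) (closed)

[4] `<line>` line segment, #008000→cut S691 F1170: (137.384,59.282) → (168.621,225.784)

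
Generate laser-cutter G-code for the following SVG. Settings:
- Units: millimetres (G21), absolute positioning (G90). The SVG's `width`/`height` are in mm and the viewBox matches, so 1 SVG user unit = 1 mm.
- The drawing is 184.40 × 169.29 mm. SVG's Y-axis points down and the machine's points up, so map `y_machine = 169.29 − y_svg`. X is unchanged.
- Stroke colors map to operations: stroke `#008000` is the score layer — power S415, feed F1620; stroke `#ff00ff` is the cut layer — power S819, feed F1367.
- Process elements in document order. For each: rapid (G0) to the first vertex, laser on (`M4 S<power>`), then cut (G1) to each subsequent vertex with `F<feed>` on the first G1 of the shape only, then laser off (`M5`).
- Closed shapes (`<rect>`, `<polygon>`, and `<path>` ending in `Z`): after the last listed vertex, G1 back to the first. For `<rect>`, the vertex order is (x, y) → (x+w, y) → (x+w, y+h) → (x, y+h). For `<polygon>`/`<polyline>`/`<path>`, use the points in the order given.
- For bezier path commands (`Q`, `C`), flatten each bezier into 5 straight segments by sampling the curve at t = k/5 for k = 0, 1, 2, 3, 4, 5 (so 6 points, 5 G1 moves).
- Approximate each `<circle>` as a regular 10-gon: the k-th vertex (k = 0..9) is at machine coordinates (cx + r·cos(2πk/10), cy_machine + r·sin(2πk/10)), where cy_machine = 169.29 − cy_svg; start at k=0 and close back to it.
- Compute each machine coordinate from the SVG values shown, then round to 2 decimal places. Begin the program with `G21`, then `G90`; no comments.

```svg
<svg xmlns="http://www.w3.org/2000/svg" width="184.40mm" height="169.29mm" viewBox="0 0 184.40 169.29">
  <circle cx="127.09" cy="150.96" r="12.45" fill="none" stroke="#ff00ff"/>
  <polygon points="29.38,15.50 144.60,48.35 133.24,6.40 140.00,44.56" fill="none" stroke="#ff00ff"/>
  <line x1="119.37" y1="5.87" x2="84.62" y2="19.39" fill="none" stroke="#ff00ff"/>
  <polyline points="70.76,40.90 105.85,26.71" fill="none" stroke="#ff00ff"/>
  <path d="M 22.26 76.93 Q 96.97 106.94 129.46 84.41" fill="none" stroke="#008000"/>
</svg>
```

Since the viewBox matches the mm dimensions, user units are millimetres directly. The only transform is the Y-flip y_m = 169.29 − y_svg.

Shape 1 is a circle drawn with `<circle>`. Its stroke #ff00ff means cut at S819, F1367. After flipping Y the toolpath is (139.54,18.33) → (137.16,25.65) → (130.94,30.17) → (123.24,30.17) → (117.02,25.65) → (114.64,18.33) → (117.02,11.01) → (123.24,6.49) → (130.94,6.49) → (137.16,11.01) → (139.54,18.33), returning to the start.

Shape 2 is a closed polygon drawn with `<polygon>`. Its stroke #ff00ff means cut at S819, F1367. After flipping Y the toolpath is (29.38,153.79) → (144.60,120.94) → (133.24,162.89) → (140.00,124.73) → (29.38,153.79), returning to the start.

Shape 3 is a line segment drawn with `<line>`. Its stroke #ff00ff means cut at S819, F1367. After flipping Y the toolpath is (119.37,163.42) → (84.62,149.90).

Shape 4 is a line segment drawn with `<polyline>`. Its stroke #ff00ff means cut at S819, F1367. After flipping Y the toolpath is (70.76,128.39) → (105.85,142.58).

Shape 5 is a quadratic bezier drawn with `<path>`. Its stroke #008000 means score at S415, F1620. After flipping Y the toolpath is (22.26,92.36) → (50.46,82.46) → (75.27,76.76) → (96.71,75.26) → (114.78,77.97) → (129.46,84.88).

G21
G90
G0 X139.54 Y18.33
M4 S819
G1 X137.16 Y25.65 F1367
G1 X130.94 Y30.17
G1 X123.24 Y30.17
G1 X117.02 Y25.65
G1 X114.64 Y18.33
G1 X117.02 Y11.01
G1 X123.24 Y6.49
G1 X130.94 Y6.49
G1 X137.16 Y11.01
G1 X139.54 Y18.33
M5
G0 X29.38 Y153.79
M4 S819
G1 X144.60 Y120.94 F1367
G1 X133.24 Y162.89
G1 X140.00 Y124.73
G1 X29.38 Y153.79
M5
G0 X119.37 Y163.42
M4 S819
G1 X84.62 Y149.90 F1367
M5
G0 X70.76 Y128.39
M4 S819
G1 X105.85 Y142.58 F1367
M5
G0 X22.26 Y92.36
M4 S415
G1 X50.46 Y82.46 F1620
G1 X75.27 Y76.76
G1 X96.71 Y75.26
G1 X114.78 Y77.97
G1 X129.46 Y84.88
M5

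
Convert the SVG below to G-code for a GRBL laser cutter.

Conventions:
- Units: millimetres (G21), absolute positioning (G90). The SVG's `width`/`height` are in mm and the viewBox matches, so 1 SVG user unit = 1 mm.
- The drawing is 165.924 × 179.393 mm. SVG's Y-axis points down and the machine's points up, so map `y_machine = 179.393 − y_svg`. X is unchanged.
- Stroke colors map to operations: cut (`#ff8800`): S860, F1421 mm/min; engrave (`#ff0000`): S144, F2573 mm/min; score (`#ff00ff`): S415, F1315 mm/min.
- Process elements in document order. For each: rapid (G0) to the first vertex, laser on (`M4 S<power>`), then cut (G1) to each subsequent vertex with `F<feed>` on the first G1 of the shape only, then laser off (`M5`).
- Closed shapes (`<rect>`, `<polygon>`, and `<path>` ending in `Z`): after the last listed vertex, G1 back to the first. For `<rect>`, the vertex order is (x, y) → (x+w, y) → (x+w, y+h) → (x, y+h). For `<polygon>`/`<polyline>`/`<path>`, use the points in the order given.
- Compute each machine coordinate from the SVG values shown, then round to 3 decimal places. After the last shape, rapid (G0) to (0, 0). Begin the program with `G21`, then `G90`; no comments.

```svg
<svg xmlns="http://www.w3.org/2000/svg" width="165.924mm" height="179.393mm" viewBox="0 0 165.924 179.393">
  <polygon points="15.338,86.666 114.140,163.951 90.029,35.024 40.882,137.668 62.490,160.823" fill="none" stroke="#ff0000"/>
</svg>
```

G21
G90
G0 X15.338 Y92.727
M4 S144
G1 X114.140 Y15.442 F2573
G1 X90.029 Y144.369
G1 X40.882 Y41.725
G1 X62.490 Y18.570
G1 X15.338 Y92.727
M5
G0 X0.000 Y0.000

Since the viewBox matches the mm dimensions, user units are millimetres directly. The only transform is the Y-flip y_m = 179.393 − y_svg.

Shape 1 is a closed polygon drawn with `<polygon>`. Its stroke #ff0000 means engrave at S144, F2573. After flipping Y the toolpath is (15.338,92.727) → (114.140,15.442) → (90.029,144.369) → (40.882,41.725) → (62.490,18.570) → (15.338,92.727), returning to the start.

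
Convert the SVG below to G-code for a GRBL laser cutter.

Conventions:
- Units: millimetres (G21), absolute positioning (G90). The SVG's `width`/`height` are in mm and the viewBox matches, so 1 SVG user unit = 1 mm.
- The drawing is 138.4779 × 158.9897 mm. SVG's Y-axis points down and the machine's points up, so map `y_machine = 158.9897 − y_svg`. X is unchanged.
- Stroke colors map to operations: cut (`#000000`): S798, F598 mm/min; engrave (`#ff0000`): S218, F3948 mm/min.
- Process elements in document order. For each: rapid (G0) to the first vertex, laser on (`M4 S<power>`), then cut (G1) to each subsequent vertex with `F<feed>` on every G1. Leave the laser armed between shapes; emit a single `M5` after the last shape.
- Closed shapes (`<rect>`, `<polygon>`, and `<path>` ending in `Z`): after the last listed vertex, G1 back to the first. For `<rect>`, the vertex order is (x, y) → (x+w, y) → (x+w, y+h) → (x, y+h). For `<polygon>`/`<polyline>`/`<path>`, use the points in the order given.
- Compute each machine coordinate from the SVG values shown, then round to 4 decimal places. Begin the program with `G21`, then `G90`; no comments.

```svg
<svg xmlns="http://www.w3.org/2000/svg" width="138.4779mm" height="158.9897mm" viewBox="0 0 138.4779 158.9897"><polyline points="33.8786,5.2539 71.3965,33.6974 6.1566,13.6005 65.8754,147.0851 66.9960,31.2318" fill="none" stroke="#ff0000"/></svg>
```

Since the viewBox matches the mm dimensions, user units are millimetres directly. The only transform is the Y-flip y_m = 158.9897 − y_svg.

Shape 1 is a open polyline drawn with `<polyline>`. Its stroke #ff0000 means engrave at S218, F3948. After flipping Y the toolpath is (33.8786,153.7358) → (71.3965,125.2923) → (6.1566,145.3892) → (65.8754,11.9046) → (66.9960,127.7579).

G21
G90
G0 X33.8786 Y153.7358
M4 S218
G1 X71.3965 Y125.2923 F3948
G1 X6.1566 Y145.3892 F3948
G1 X65.8754 Y11.9046 F3948
G1 X66.9960 Y127.7579 F3948
M5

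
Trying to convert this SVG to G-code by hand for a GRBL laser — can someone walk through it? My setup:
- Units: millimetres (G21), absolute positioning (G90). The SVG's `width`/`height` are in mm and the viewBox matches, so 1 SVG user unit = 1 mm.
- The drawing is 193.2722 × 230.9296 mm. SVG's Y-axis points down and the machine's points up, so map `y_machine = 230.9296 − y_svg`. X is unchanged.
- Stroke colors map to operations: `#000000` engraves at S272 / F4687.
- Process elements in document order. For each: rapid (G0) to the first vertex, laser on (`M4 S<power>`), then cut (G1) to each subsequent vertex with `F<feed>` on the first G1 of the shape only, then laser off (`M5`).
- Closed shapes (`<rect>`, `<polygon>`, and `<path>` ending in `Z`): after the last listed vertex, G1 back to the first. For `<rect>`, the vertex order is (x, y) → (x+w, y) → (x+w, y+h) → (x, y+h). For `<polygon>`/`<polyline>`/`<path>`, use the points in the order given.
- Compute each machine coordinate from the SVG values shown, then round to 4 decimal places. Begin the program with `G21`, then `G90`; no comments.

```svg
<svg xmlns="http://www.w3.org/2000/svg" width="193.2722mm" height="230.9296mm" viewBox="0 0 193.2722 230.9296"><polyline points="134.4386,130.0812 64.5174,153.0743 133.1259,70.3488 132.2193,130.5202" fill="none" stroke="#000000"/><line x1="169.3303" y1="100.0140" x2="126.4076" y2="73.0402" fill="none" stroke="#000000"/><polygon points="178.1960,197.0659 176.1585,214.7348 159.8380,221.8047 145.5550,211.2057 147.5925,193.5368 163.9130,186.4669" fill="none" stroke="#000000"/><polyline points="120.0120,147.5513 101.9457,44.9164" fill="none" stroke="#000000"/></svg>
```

G21
G90
G0 X134.4386 Y100.8484
M4 S272
G1 X64.5174 Y77.8553 F4687
G1 X133.1259 Y160.5808
G1 X132.2193 Y100.4094
M5
G0 X169.3303 Y130.9156
M4 S272
G1 X126.4076 Y157.8894 F4687
M5
G0 X178.1960 Y33.8637
M4 S272
G1 X176.1585 Y16.1948 F4687
G1 X159.8380 Y9.1249
G1 X145.5550 Y19.7239
G1 X147.5925 Y37.3928
G1 X163.9130 Y44.4627
G1 X178.1960 Y33.8637
M5
G0 X120.0120 Y83.3783
M4 S272
G1 X101.9457 Y186.0132 F4687
M5

Since the viewBox matches the mm dimensions, user units are millimetres directly. The only transform is the Y-flip y_m = 230.9296 − y_svg.

Shape 1 is a open polyline drawn with `<polyline>`. Its stroke #000000 means engrave at S272, F4687. After flipping Y the toolpath is (134.4386,100.8484) → (64.5174,77.8553) → (133.1259,160.5808) → (132.2193,100.4094).

Shape 2 is a line segment drawn with `<line>`. Its stroke #000000 means engrave at S272, F4687. After flipping Y the toolpath is (169.3303,130.9156) → (126.4076,157.8894).

Shape 3 is a regular polygon drawn with `<polygon>`. Its stroke #000000 means engrave at S272, F4687. After flipping Y the toolpath is (178.1960,33.8637) → (176.1585,16.1948) → (159.8380,9.1249) → (145.5550,19.7239) → (147.5925,37.3928) → (163.9130,44.4627) → (178.1960,33.8637), returning to the start.

Shape 4 is a line segment drawn with `<polyline>`. Its stroke #000000 means engrave at S272, F4687. After flipping Y the toolpath is (120.0120,83.3783) → (101.9457,186.0132).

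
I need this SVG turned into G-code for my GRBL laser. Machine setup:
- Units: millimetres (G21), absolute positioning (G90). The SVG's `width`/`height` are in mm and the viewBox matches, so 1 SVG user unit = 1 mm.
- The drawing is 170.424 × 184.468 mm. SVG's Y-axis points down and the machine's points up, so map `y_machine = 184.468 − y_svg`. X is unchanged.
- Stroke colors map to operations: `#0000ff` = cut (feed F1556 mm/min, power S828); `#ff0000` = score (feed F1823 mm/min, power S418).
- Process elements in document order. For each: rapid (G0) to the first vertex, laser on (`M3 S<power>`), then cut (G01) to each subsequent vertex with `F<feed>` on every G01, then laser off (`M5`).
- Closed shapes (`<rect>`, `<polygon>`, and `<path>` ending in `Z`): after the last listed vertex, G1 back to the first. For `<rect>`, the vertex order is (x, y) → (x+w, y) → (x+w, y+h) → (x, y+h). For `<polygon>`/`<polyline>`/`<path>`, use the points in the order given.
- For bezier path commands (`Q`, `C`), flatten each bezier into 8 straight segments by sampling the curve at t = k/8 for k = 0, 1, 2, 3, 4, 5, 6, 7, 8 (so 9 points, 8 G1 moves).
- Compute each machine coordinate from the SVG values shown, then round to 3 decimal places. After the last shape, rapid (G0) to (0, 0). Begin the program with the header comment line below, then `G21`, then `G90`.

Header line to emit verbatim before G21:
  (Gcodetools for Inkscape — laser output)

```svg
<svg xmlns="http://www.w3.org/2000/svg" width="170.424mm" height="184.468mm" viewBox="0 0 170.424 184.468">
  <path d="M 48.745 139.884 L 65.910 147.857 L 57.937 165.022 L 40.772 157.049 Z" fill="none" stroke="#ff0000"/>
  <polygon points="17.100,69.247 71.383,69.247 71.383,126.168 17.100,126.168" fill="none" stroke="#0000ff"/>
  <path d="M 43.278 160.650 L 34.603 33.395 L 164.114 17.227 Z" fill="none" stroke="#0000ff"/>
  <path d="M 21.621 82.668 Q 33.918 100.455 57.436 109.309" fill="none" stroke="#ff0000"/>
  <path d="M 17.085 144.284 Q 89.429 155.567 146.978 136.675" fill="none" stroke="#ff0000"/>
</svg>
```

Since the viewBox matches the mm dimensions, user units are millimetres directly. The only transform is the Y-flip y_m = 184.468 − y_svg.

Shape 1 is a regular polygon drawn with `<path>`. Its stroke #ff0000 means score at S418, F1823. After flipping Y the toolpath is (48.745,44.584) → (65.910,36.611) → (57.937,19.446) → (40.772,27.419) → (48.745,44.584), returning to the start.

Shape 2 is a rectangle drawn with `<polygon>`. Its stroke #0000ff means cut at S828, F1556. After flipping Y the toolpath is (17.100,115.221) → (71.383,115.221) → (71.383,58.300) → (17.100,58.300) → (17.100,115.221), returning to the start.

Shape 3 is a closed polygon drawn with `<path>`. Its stroke #0000ff means cut at S828, F1556. After flipping Y the toolpath is (43.278,23.818) → (34.603,151.073) → (164.114,167.241) → (43.278,23.818), returning to the start.

Shape 4 is a quadratic bezier drawn with `<path>`. Its stroke #ff0000 means score at S418, F1823. After flipping Y the toolpath is (21.621,101.800) → (24.871,97.493) → (28.471,93.465) → (32.422,89.716) → (36.723,86.246) → (41.375,83.056) → (46.378,80.144) → (51.732,77.512) → (57.436,75.159).

Shape 5 is a quadratic bezier drawn with `<path>`. Its stroke #ff0000 means score at S418, F1823. After flipping Y the toolpath is (17.085,40.184) → (34.940,37.835) → (52.332,36.428) → (69.262,35.965) → (85.730,36.445) → (101.736,37.867) → (117.279,40.233) → (132.360,43.541) → (146.978,47.793).

(Gcodetools for Inkscape — laser output)
G21
G90
G0 X48.745 Y44.584
M3 S418
G01 X65.910 Y36.611 F1823
G01 X57.937 Y19.446 F1823
G01 X40.772 Y27.419 F1823
G01 X48.745 Y44.584 F1823
M5
G0 X17.100 Y115.221
M3 S828
G01 X71.383 Y115.221 F1556
G01 X71.383 Y58.300 F1556
G01 X17.100 Y58.300 F1556
G01 X17.100 Y115.221 F1556
M5
G0 X43.278 Y23.818
M3 S828
G01 X34.603 Y151.073 F1556
G01 X164.114 Y167.241 F1556
G01 X43.278 Y23.818 F1556
M5
G0 X21.621 Y101.800
M3 S418
G01 X24.871 Y97.493 F1823
G01 X28.471 Y93.465 F1823
G01 X32.422 Y89.716 F1823
G01 X36.723 Y86.246 F1823
G01 X41.375 Y83.056 F1823
G01 X46.378 Y80.144 F1823
G01 X51.732 Y77.512 F1823
G01 X57.436 Y75.159 F1823
M5
G0 X17.085 Y40.184
M3 S418
G01 X34.940 Y37.835 F1823
G01 X52.332 Y36.428 F1823
G01 X69.262 Y35.965 F1823
G01 X85.730 Y36.445 F1823
G01 X101.736 Y37.867 F1823
G01 X117.279 Y40.233 F1823
G01 X132.360 Y43.541 F1823
G01 X146.978 Y47.793 F1823
M5
G0 X0.000 Y0.000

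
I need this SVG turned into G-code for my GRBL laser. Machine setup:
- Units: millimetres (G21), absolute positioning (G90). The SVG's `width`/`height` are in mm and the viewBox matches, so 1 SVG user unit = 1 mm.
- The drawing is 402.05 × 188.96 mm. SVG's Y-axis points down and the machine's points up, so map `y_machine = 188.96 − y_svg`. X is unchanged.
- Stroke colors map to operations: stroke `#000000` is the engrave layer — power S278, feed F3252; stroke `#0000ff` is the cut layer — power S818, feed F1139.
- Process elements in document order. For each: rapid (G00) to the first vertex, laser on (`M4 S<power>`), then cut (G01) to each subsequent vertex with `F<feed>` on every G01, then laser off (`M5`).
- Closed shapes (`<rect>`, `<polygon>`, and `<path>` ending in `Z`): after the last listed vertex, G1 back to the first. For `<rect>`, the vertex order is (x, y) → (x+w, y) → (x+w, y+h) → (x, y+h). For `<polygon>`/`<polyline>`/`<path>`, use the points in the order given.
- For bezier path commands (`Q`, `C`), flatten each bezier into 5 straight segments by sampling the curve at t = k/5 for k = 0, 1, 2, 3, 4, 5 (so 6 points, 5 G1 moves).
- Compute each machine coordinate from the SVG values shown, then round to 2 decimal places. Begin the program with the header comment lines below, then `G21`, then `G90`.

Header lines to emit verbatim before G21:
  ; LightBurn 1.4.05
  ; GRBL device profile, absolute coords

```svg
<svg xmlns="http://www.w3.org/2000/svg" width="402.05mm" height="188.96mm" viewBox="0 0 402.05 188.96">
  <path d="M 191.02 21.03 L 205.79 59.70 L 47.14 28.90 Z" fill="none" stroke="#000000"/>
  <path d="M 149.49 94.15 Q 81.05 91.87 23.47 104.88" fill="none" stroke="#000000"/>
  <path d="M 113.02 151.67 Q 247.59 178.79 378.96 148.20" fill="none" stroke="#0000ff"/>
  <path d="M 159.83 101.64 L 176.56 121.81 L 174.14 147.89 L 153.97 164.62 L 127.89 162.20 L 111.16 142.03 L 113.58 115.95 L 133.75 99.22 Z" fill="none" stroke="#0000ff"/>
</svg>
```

Since the viewBox matches the mm dimensions, user units are millimetres directly. The only transform is the Y-flip y_m = 188.96 − y_svg.

Shape 1 is a closed polygon drawn with `<path>`. Its stroke #000000 means engrave at S278, F3252. After flipping Y the toolpath is (191.02,167.93) → (205.79,129.26) → (47.14,160.06) → (191.02,167.93), returning to the start.

Shape 2 is a quadratic bezier drawn with `<path>`. Its stroke #000000 means engrave at S278, F3252. After flipping Y the toolpath is (149.49,94.81) → (122.55,95.11) → (96.48,94.19) → (71.27,92.04) → (46.94,88.67) → (23.47,84.08).

Shape 3 is a quadratic bezier drawn with `<path>`. Its stroke #0000ff means cut at S818, F1139. After flipping Y the toolpath is (113.02,37.29) → (166.72,28.75) → (220.16,24.83) → (273.35,25.52) → (326.28,30.83) → (378.96,40.76).

Shape 4 is a regular polygon drawn with `<path>`. Its stroke #0000ff means cut at S818, F1139. After flipping Y the toolpath is (159.83,87.32) → (176.56,67.15) → (174.14,41.07) → (153.97,24.34) → (127.89,26.76) → (111.16,46.93) → (113.58,73.01) → (133.75,89.74) → (159.83,87.32), returning to the start.

; LightBurn 1.4.05
; GRBL device profile, absolute coords
G21
G90
G00 X191.02 Y167.93
M4 S278
G01 X205.79 Y129.26 F3252
G01 X47.14 Y160.06 F3252
G01 X191.02 Y167.93 F3252
M5
G00 X149.49 Y94.81
M4 S278
G01 X122.55 Y95.11 F3252
G01 X96.48 Y94.19 F3252
G01 X71.27 Y92.04 F3252
G01 X46.94 Y88.67 F3252
G01 X23.47 Y84.08 F3252
M5
G00 X113.02 Y37.29
M4 S818
G01 X166.72 Y28.75 F1139
G01 X220.16 Y24.83 F1139
G01 X273.35 Y25.52 F1139
G01 X326.28 Y30.83 F1139
G01 X378.96 Y40.76 F1139
M5
G00 X159.83 Y87.32
M4 S818
G01 X176.56 Y67.15 F1139
G01 X174.14 Y41.07 F1139
G01 X153.97 Y24.34 F1139
G01 X127.89 Y26.76 F1139
G01 X111.16 Y46.93 F1139
G01 X113.58 Y73.01 F1139
G01 X133.75 Y89.74 F1139
G01 X159.83 Y87.32 F1139
M5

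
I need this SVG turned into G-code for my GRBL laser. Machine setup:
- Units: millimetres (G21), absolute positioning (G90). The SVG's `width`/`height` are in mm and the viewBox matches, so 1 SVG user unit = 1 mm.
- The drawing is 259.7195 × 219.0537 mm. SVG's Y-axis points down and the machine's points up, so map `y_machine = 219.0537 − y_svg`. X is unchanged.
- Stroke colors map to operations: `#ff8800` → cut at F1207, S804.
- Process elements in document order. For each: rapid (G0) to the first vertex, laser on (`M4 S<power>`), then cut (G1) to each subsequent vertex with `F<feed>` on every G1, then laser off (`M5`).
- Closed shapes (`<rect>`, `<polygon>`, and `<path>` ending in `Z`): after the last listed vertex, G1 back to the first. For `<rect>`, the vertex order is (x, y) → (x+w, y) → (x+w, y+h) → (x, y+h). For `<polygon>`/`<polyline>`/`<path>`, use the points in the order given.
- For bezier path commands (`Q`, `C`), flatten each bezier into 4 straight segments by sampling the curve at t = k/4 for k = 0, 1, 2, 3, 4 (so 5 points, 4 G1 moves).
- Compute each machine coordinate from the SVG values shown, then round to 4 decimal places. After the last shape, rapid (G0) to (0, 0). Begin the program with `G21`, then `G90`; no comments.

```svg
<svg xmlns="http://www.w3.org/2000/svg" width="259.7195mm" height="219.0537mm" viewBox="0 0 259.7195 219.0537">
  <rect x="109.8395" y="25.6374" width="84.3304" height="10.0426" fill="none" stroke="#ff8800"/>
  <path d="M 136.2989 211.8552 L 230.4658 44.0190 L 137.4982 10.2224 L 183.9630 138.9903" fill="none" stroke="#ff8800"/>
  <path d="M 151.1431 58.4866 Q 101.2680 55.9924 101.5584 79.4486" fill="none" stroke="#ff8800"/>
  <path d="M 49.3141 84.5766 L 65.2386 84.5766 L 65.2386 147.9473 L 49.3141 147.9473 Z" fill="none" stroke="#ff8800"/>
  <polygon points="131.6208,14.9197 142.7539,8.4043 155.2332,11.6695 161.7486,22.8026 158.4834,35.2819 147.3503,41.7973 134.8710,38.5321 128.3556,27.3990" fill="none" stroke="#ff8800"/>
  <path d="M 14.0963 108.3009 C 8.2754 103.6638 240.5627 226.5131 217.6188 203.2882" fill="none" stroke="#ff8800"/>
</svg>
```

G21
G90
G0 X109.8395 Y193.4163
M4 S804
G1 X194.1699 Y193.4163 F1207
G1 X194.1699 Y183.3737 F1207
G1 X109.8395 Y183.3737 F1207
G1 X109.8395 Y193.4163 F1207
M5
G0 X136.2989 Y7.1985
M4 S804
G1 X230.4658 Y175.0347 F1207
G1 X137.4982 Y208.8313 F1207
G1 X183.9630 Y80.0634 F1207
M5
G0 X151.1431 Y160.5671
M4 S804
G1 X129.3409 Y160.1923 F1207
G1 X113.8094 Y156.5737 F1207
G1 X104.5485 Y149.7113 F1207
G1 X101.5584 Y139.6051 F1207
M5
G0 X49.3141 Y134.4771
M4 S804
G1 X65.2386 Y134.4771 F1207
G1 X65.2386 Y71.1064 F1207
G1 X49.3141 Y71.1064 F1207
G1 X49.3141 Y134.4771 F1207
M5
G0 X131.6208 Y204.1340
M4 S804
G1 X142.7539 Y210.6494 F1207
G1 X155.2332 Y207.3842 F1207
G1 X161.7486 Y196.2511 F1207
G1 X158.4834 Y183.7718 F1207
G1 X147.3503 Y177.2564 F1207
G1 X134.8710 Y180.5216 F1207
G1 X128.3556 Y191.6547 F1207
G1 X131.6208 Y204.1340 F1207
M5
G0 X14.0963 Y110.7528
M4 S804
G1 X46.6675 Y94.6013 F1207
G1 X122.2787 Y56.2887 F1207
G1 X194.6793 Y21.4614 F1207
G1 X217.6188 Y15.7655 F1207
M5
G0 X0.0000 Y0.0000

Since the viewBox matches the mm dimensions, user units are millimetres directly. The only transform is the Y-flip y_m = 219.0537 − y_svg.

Shape 1 is a rectangle drawn with `<rect>`. Its stroke #ff8800 means cut at S804, F1207. After flipping Y the toolpath is (109.8395,193.4163) → (194.1699,193.4163) → (194.1699,183.3737) → (109.8395,183.3737) → (109.8395,193.4163), returning to the start.

Shape 2 is a open polyline drawn with `<path>`. Its stroke #ff8800 means cut at S804, F1207. After flipping Y the toolpath is (136.2989,7.1985) → (230.4658,175.0347) → (137.4982,208.8313) → (183.9630,80.0634).

Shape 3 is a quadratic bezier drawn with `<path>`. Its stroke #ff8800 means cut at S804, F1207. After flipping Y the toolpath is (151.1431,160.5671) → (129.3409,160.1923) → (113.8094,156.5737) → (104.5485,149.7113) → (101.5584,139.6051).

Shape 4 is a rectangle drawn with `<path>`. Its stroke #ff8800 means cut at S804, F1207. After flipping Y the toolpath is (49.3141,134.4771) → (65.2386,134.4771) → (65.2386,71.1064) → (49.3141,71.1064) → (49.3141,134.4771), returning to the start.

Shape 5 is a regular polygon drawn with `<polygon>`. Its stroke #ff8800 means cut at S804, F1207. After flipping Y the toolpath is (131.6208,204.1340) → (142.7539,210.6494) → (155.2332,207.3842) → (161.7486,196.2511) → (158.4834,183.7718) → (147.3503,177.2564) → (134.8710,180.5216) → (128.3556,191.6547) → (131.6208,204.1340), returning to the start.

Shape 6 is a cubic bezier drawn with `<path>`. Its stroke #ff8800 means cut at S804, F1207. After flipping Y the toolpath is (14.0963,110.7528) → (46.6675,94.6013) → (122.2787,56.2887) → (194.6793,21.4614) → (217.6188,15.7655).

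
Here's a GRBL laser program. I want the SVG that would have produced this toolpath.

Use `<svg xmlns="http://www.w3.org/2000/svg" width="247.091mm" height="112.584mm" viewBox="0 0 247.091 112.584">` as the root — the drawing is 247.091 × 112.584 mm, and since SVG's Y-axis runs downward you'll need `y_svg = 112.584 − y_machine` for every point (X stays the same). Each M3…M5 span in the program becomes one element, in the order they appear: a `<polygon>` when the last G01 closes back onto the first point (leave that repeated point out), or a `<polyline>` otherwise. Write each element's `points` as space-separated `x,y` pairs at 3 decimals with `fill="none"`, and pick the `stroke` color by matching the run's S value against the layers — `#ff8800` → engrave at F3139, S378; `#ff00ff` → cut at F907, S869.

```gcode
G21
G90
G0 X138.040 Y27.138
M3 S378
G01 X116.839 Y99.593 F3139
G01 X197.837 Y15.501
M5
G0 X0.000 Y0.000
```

<svg xmlns="http://www.w3.org/2000/svg" width="247.091mm" height="112.584mm" viewBox="0 0 247.091 112.584">
  <polyline points="138.040,85.446 116.839,12.991 197.837,97.083" fill="none" stroke="#ff8800"/>
</svg>

Each laser-on run becomes one SVG element. Flip Y back into SVG space with y_svg = 112.584 − y_machine. Every run uses S378, so all elements get stroke `#ff8800` (engrave).

Run 1: The run is open, so emit a `<polyline>` with points (Y-flipped): 138.040,85.446 116.839,12.991 197.837,97.083.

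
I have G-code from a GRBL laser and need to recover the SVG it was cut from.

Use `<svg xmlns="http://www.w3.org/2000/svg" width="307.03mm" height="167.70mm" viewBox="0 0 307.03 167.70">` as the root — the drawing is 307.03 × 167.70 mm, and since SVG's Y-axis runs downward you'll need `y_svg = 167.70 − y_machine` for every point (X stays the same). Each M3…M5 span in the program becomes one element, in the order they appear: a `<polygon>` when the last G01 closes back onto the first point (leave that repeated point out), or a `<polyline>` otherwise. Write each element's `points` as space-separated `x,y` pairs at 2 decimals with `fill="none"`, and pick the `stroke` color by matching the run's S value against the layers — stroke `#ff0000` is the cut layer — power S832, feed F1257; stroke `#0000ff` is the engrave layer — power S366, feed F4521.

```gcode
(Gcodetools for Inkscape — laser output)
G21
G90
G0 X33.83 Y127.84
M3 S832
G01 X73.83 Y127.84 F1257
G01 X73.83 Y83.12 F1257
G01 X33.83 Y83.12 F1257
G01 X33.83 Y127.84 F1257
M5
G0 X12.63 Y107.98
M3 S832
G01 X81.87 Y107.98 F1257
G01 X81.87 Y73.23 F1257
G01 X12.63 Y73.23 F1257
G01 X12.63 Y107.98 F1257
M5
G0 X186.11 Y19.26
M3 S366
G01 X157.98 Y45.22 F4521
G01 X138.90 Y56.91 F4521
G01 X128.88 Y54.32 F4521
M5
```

<svg xmlns="http://www.w3.org/2000/svg" width="307.03mm" height="167.70mm" viewBox="0 0 307.03 167.70">
  <polygon points="33.83,39.86 73.83,39.86 73.83,84.58 33.83,84.58" fill="none" stroke="#ff0000"/>
  <polygon points="12.63,59.72 81.87,59.72 81.87,94.47 12.63,94.47" fill="none" stroke="#ff0000"/>
  <polyline points="186.11,148.44 157.98,122.48 138.90,110.79 128.88,113.38" fill="none" stroke="#0000ff"/>
</svg>

Machine Y-up, SVG Y-down with viewBox height 167.70, so y_svg = 167.70 − y_machine; X carries over.

Run 1: power S832 maps to stroke `#ff0000` (cut). The run returns to its start, so emit a `<polygon>` with points (Y-flipped): 33.83,39.86 73.83,39.86 73.83,84.58 33.83,84.58.

Run 2: S832 ⇒ cut layer `#ff0000`. The run returns to its start, so emit a `<polygon>` with points (Y-flipped): 12.63,59.72 81.87,59.72 81.87,94.47 12.63,94.47.

Run 3: S366 ⇒ engrave layer `#0000ff`. The run is open, so emit a `<polyline>` with points (Y-flipped): 186.11,148.44 157.98,122.48 138.90,110.79 128.88,113.38.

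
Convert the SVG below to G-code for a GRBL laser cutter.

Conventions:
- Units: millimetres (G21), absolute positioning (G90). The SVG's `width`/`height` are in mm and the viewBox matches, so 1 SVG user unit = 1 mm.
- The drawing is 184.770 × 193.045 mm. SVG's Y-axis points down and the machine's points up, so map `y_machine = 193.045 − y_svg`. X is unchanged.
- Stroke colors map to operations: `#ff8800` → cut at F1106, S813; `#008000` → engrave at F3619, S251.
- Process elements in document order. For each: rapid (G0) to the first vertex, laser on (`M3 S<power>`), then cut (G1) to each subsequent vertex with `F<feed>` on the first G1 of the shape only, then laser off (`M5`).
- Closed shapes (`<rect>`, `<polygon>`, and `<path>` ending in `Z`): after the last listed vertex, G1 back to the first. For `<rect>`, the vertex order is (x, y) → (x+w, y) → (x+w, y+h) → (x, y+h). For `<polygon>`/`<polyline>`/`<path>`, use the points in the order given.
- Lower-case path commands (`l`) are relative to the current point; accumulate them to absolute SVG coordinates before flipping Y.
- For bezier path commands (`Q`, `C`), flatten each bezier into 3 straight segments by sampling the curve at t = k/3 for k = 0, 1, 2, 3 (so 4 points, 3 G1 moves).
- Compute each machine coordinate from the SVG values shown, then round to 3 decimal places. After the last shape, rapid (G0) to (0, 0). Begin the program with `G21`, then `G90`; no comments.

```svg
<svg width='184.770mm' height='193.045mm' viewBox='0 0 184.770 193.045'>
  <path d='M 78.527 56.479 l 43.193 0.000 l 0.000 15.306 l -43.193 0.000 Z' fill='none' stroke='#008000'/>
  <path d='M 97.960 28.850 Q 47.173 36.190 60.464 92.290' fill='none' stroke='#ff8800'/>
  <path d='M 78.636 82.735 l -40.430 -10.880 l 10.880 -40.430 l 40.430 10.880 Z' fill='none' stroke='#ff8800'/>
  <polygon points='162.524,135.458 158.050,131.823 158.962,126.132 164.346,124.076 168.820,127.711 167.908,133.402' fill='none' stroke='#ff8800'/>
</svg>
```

viewBox `0 0 184.770 193.045` with mm width/height → 1 unit = 1 mm. Flip: y_m = 193.045 − y_svg.

**Shape 1** — `<path>` rectangle, stroke `#008000` → engrave (S251, F3619). Machine vertices: (78.527,136.566) → (121.720,136.566) → (121.720,121.260) → (78.527,121.260) → (78.527,136.566). Closed: final G1 returns to the first vertex.

**Shape 2** — `<path>` quadratic bezier, stroke `#ff8800` → cut (S813, F1106). Control points (SVG): P0=(97.960,28.850), P1=(47.173,36.190), P2=(60.464,92.290); sampled at t=k/3. Machine vertices: (97.960,164.195) → (71.222,153.884) → (58.723,132.737) → (60.464,100.755). Open path.

**Shape 3** — `<path>` regular polygon, stroke `#ff8800` → cut (S813, F1106). Machine vertices: (78.636,110.310) → (38.206,121.190) → (49.086,161.620) → (89.516,150.740) → (78.636,110.310). Closed: final G1 returns to the first vertex.

**Shape 4** — `<polygon>` regular polygon, stroke `#ff8800` → cut (S813, F1106). Machine vertices: (162.524,57.587) → (158.050,61.222) → (158.962,66.913) → (164.346,68.969) → (168.820,65.334) → (167.908,59.643) → (162.524,57.587). Closed: final G1 returns to the first vertex.

G21
G90
G0 X78.527 Y136.566
M3 S251
G1 X121.720 Y136.566 F3619
G1 X121.720 Y121.260
G1 X78.527 Y121.260
G1 X78.527 Y136.566
M5
G0 X97.960 Y164.195
M3 S813
G1 X71.222 Y153.884 F1106
G1 X58.723 Y132.737
G1 X60.464 Y100.755
M5
G0 X78.636 Y110.310
M3 S813
G1 X38.206 Y121.190 F1106
G1 X49.086 Y161.620
G1 X89.516 Y150.740
G1 X78.636 Y110.310
M5
G0 X162.524 Y57.587
M3 S813
G1 X158.050 Y61.222 F1106
G1 X158.962 Y66.913
G1 X164.346 Y68.969
G1 X168.820 Y65.334
G1 X167.908 Y59.643
G1 X162.524 Y57.587
M5
G0 X0.000 Y0.000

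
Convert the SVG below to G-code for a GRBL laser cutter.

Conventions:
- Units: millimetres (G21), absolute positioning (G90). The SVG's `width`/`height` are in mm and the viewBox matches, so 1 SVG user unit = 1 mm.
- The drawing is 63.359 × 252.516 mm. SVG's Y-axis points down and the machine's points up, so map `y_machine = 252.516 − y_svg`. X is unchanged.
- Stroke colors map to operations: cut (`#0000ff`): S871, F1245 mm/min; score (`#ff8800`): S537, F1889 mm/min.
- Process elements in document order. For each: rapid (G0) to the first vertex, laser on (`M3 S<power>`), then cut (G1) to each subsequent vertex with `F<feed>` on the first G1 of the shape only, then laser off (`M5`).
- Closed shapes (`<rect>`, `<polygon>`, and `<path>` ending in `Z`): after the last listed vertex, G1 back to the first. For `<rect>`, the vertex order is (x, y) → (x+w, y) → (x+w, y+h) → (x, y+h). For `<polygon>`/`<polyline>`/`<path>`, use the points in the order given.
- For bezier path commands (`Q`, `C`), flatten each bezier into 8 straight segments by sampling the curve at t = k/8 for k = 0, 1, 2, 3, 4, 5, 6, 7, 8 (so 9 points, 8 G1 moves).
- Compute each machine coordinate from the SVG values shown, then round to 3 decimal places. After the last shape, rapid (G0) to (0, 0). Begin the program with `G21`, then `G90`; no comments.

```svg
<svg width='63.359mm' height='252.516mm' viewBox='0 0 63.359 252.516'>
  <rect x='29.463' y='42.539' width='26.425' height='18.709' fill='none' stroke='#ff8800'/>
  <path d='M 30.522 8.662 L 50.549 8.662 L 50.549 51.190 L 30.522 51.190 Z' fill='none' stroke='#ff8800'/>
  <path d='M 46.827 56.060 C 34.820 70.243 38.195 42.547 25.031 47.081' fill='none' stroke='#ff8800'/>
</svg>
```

G21
G90
G0 X29.463 Y209.977
M3 S537
G1 X55.888 Y209.977 F1889
G1 X55.888 Y191.268
G1 X29.463 Y191.268
G1 X29.463 Y209.977
M5
G0 X30.522 Y243.854
M3 S537
G1 X50.549 Y243.854 F1889
G1 X50.549 Y201.326
G1 X30.522 Y201.326
G1 X30.522 Y243.854
M5
G0 X46.827 Y196.456
M3 S537
G1 X42.983 Y192.956 F1889
G1 X40.207 Y192.513
G1 X38.125 Y194.260
G1 X36.363 Y197.327
G1 X34.546 Y200.847
G1 X32.302 Y203.950
G1 X29.255 Y205.769
G1 X25.031 Y205.435
M5
G0 X0.000 Y0.000

viewBox `0 0 63.359 252.516` with mm width/height → 1 unit = 1 mm. Flip: y_m = 252.516 − y_svg.

**Shape 1** — `<rect>` rectangle, stroke `#ff8800` → score (S537, F1889). Machine vertices: (29.463,209.977) → (55.888,209.977) → (55.888,191.268) → (29.463,191.268) → (29.463,209.977). Closed: final G1 returns to the first vertex.

**Shape 2** — `<path>` rectangle, stroke `#ff8800` → score (S537, F1889). Machine vertices: (30.522,243.854) → (50.549,243.854) → (50.549,201.326) → (30.522,201.326) → (30.522,243.854). Closed: final G1 returns to the first vertex.

**Shape 3** — `<path>` cubic bezier, stroke `#ff8800` → score (S537, F1889). Control points (SVG): P0=(46.827,56.060), P1=(34.820,70.243), P2=(38.195,42.547), P3=(25.031,47.081); sampled at t=k/8. Machine vertices: (46.827,196.456) → (42.983,192.956) → (40.207,192.513) → (38.125,194.260) → (36.363,197.327) → (34.546,200.847) → (32.302,203.950) → (29.255,205.769) → (25.031,205.435). Open path.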